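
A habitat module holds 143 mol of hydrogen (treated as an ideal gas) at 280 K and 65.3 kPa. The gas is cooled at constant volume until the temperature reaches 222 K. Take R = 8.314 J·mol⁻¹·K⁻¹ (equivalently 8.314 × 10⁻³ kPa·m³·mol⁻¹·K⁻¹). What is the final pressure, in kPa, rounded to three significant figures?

From PV = nRT: V₁ = nRT₁/P₁ = 5.098 m³.
Isochoric, so P/T is constant: V₂ = V₁; P₂ = P₁·(T₂/T₁) = 51.77 kPa.

P₂ ≈ 51.8 kPa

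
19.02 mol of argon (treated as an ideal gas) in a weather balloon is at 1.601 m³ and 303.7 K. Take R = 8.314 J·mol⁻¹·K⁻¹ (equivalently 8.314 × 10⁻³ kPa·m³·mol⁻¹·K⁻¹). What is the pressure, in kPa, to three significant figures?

PV = nRT ⇒ P = nRT/V = (19.02 × 8.314 × 10⁻³ × 303.7) / 1.601

P ≈ 30.0 kPa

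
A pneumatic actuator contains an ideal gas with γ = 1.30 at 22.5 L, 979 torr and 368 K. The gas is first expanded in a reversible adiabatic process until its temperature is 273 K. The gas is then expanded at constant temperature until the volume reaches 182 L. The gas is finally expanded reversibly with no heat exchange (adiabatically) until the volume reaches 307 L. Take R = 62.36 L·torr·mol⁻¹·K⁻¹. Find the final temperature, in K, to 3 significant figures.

T₄ ≈ 233 K

Adiabatic (γ = 1.30), T V^(γ−1) and P V^γ constant: P₂ = P₁·(T₂/T₁)^(γ/(γ−1)) = 268.4 torr; V₂ = V₁·(T₁/T₂)^(1/(γ−1)) = 60.88 L.
Isothermal, so P V is constant: T₃ = T₂; P₃ = P₂·(V₂/V₃) = 89.79 torr.
Reversible adiabatic, γ = 1.30: T₄ = T₃·(V₃/V₄)^(γ−1) = 233.4 K; P₄ = P₃·(V₃/V₄)^γ = 45.50 torr.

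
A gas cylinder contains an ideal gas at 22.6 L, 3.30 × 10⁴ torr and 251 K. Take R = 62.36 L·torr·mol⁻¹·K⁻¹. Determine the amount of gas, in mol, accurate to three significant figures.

n ≈ 47.6 mol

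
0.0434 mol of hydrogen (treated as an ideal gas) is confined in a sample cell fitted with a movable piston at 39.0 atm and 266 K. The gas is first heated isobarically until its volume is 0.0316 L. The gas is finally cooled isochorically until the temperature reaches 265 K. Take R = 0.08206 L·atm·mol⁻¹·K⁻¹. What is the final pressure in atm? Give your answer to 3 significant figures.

P₃ ≈ 29.9 atm

From PV = nRT: V₁ = nRT₁/P₁ = 0.02429 L.
P constant ⇒ V ∝ T: P₂ = P₁; T₂ = T₁·(V₂/V₁) = 346.0 K.
V constant ⇒ P ∝ T: V₃ = V₂; P₃ = P₂·(T₃/T₂) = 29.87 atm.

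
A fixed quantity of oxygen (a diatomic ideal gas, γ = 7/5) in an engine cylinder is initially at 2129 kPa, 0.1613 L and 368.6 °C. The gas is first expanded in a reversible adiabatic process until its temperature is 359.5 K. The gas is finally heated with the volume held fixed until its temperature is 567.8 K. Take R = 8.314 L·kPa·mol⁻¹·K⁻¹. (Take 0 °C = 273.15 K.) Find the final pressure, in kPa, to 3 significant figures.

Convert: T₁ = 641.8 K.
Adiabatic (γ = 7/5), T V^(γ−1) and P V^γ constant: P₂ = P₁·(T₂/T₁)^(γ/(γ−1)) = 280.1 kPa; V₂ = V₁·(T₁/T₂)^(1/(γ−1)) = 0.6868 L.
V constant ⇒ P ∝ T: V₃ = V₂; P₃ = P₂·(T₃/T₂) = 442.4 kPa.

P₃ ≈ 442 kPa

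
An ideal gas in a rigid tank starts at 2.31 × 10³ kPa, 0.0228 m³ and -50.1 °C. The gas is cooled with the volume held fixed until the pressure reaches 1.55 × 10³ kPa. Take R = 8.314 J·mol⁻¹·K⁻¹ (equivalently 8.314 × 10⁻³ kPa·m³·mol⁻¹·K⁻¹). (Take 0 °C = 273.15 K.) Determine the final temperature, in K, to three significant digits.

Convert: T₁ = 223.0 K.
V constant ⇒ P ∝ T: V₂ = V₁; T₂ = T₁·(P₂/P₁) = 149.7 K.

T₂ ≈ 150 K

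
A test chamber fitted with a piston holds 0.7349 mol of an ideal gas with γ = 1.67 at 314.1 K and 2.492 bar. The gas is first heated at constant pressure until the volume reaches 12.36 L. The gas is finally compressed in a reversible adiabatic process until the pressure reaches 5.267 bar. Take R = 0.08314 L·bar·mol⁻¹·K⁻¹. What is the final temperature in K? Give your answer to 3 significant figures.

T₃ ≈ 681 K

From PV = nRT: V₁ = nRT₁/P₁ = 7.701 L.
Isobaric, so V/T is constant: P₂ = P₁; T₂ = T₁·(V₂/V₁) = 504.1 K.
Adiabatic (γ = 1.67), T V^(γ−1) and P V^γ constant: T₃ = T₂·(P₃/P₂)^((γ−1)/γ) = 680.6 K; V₃ = V₂·(P₂/P₃)^(1/γ) = 7.896 L.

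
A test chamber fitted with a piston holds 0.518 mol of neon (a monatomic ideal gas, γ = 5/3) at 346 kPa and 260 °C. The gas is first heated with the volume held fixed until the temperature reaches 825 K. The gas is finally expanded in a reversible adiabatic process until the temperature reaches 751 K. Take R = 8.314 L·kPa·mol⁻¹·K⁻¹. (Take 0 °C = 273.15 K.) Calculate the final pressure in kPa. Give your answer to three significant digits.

P₃ ≈ 423 kPa

Convert: T₁ = 533.1 K.
From PV = nRT: V₁ = nRT₁/P₁ = 6.636 L.
Isochoric, so P/T is constant: V₂ = V₁; P₂ = P₁·(T₂/T₁) = 535.4 kPa.
Adiabatic (γ = 5/3), T V^(γ−1) and P V^γ constant: P₃ = P₂·(T₃/T₂)^(γ/(γ−1)) = 423.3 kPa; V₃ = V₂·(T₂/T₃)^(1/(γ−1)) = 7.641 L.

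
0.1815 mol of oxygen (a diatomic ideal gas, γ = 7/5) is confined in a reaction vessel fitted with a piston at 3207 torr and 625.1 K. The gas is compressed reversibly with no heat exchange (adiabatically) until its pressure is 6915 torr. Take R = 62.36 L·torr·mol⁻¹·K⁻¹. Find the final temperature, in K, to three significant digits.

From PV = nRT: V₁ = nRT₁/P₁ = 2.206 L.
Adiabatic (γ = 7/5), T V^(γ−1) and P V^γ constant: T₂ = T₁·(P₂/P₁)^((γ−1)/γ) = 778.6 K; V₂ = V₁·(P₁/P₂)^(1/γ) = 1.274 L.

T₂ ≈ 779 K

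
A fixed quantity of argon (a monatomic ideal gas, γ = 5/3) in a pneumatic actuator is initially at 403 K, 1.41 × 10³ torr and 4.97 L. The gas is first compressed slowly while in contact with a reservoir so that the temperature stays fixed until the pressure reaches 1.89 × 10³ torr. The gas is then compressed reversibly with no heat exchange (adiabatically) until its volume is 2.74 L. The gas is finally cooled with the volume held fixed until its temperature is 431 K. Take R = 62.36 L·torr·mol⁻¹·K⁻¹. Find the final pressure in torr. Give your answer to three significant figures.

P₄ ≈ 2.74e+03 torr

T constant ⇒ Boyle's law P V = const: T₂ = T₁; V₂ = V₁·(P₁/P₂) = 3.708 L.
Adiabatic (γ = 5/3), T V^(γ−1) and P V^γ constant: T₃ = T₂·(V₂/V₃)^(γ−1) = 493.0 K; P₃ = P₂·(V₂/V₃)^γ = 3129 torr.
Isochoric, so P/T is constant: V₄ = V₃; P₄ = P₃·(T₄/T₃) = 2735 torr.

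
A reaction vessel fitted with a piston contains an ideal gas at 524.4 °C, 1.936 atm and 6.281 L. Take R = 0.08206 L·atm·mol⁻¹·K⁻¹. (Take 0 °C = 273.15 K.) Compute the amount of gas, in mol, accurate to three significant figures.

n ≈ 0.186 mol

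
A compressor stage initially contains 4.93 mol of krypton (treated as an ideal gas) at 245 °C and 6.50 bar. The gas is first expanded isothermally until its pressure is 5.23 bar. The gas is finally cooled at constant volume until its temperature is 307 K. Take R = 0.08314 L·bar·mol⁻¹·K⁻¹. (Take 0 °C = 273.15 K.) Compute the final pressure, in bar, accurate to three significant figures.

Convert: T₁ = 518.1 K.
From PV = nRT: V₁ = nRT₁/P₁ = 32.67 L.
T constant ⇒ Boyle's law P V = const: T₂ = T₁; V₂ = V₁·(P₁/P₂) = 40.61 L.
Isochoric, so P/T is constant: V₃ = V₂; P₃ = P₂·(T₃/T₂) = 3.099 bar.

P₃ ≈ 3.10 bar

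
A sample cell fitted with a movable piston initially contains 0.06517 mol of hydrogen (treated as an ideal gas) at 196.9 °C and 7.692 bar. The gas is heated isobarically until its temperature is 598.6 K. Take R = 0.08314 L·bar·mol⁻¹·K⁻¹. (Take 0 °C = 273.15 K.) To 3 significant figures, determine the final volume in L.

Convert: T₁ = 470.0 K.
From PV = nRT: V₁ = nRT₁/P₁ = 0.3311 L.
P constant ⇒ V ∝ T: P₂ = P₁; V₂ = V₁·(T₂/T₁) = 0.4217 L.

V₂ ≈ 0.422 L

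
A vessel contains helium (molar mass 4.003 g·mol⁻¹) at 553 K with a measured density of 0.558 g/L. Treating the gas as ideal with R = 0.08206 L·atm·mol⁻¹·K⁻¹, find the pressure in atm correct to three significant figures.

P ≈ 6.33 atm

ρ = PM/(RT) ⇒ P = ρRT/M = (0.558 × 0.08206 × 553.0) / 4.003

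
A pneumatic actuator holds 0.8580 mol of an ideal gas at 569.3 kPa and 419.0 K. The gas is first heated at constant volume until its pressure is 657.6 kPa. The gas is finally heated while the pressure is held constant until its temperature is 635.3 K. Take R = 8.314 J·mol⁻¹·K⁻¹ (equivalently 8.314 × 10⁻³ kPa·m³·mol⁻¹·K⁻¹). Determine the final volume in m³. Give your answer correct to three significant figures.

V₃ ≈ 0.00689 m³

From PV = nRT: V₁ = nRT₁/P₁ = 0.005250 m³.
V constant ⇒ P ∝ T: V₂ = V₁; T₂ = T₁·(P₂/P₁) = 484.0 K.
P constant ⇒ V ∝ T: P₃ = P₂; V₃ = V₂·(T₃/T₂) = 0.006892 m³.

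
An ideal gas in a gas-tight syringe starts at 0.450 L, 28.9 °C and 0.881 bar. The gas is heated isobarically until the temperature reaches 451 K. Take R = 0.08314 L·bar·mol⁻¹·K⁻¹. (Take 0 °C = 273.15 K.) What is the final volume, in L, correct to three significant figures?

Convert: T₁ = 302.0 K.
P constant ⇒ V ∝ T: P₂ = P₁; V₂ = V₁·(T₂/T₁) = 0.6719 L.

V₂ ≈ 0.672 L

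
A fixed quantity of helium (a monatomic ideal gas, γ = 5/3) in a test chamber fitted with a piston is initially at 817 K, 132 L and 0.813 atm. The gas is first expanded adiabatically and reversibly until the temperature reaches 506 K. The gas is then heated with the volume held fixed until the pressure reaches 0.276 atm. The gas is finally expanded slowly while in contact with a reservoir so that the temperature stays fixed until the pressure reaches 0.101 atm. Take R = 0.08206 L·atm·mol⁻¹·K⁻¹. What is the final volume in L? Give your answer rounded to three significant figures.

Adiabatic (γ = 5/3), T V^(γ−1) and P V^γ constant: P₂ = P₁·(T₂/T₁)^(γ/(γ−1)) = 0.2454 atm; V₂ = V₁·(T₁/T₂)^(1/(γ−1)) = 270.8 L.
V constant ⇒ P ∝ T: V₃ = V₂; T₃ = T₂·(P₃/P₂) = 569.0 K.
T constant ⇒ Boyle's law P V = const: T₄ = T₃; V₄ = V₃·(P₃/P₄) = 740.1 L.

V₄ ≈ 740 L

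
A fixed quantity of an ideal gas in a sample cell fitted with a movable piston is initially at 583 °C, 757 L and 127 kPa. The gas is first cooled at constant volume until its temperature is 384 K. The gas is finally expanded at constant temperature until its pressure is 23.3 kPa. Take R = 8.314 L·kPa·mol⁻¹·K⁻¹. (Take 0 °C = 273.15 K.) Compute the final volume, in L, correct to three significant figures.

V₃ ≈ 1.85e+03 L

Convert: T₁ = 856.1 K.
V constant ⇒ P ∝ T: V₂ = V₁; P₂ = P₁·(T₂/T₁) = 56.96 kPa.
Isothermal, so P V is constant: T₃ = T₂; V₃ = V₂·(P₂/P₃) = 1851 L.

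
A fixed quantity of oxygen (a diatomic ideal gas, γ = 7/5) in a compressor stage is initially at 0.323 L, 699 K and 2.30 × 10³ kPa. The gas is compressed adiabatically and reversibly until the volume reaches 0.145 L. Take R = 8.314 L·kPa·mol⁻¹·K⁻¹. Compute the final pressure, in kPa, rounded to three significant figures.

Reversible adiabatic, γ = 7/5: T₂ = T₁·(V₁/V₂)^(γ−1) = 963.0 K; P₂ = P₁·(V₁/V₂)^γ = 7058 kPa.

P₂ ≈ 7.06e+03 kPa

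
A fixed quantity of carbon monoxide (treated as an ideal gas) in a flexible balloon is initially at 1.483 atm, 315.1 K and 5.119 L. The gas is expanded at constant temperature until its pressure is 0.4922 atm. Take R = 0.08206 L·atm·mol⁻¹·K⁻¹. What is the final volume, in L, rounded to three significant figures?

T constant ⇒ Boyle's law P V = const: T₂ = T₁; V₂ = V₁·(P₁/P₂) = 15.42 L.

V₂ ≈ 15.4 L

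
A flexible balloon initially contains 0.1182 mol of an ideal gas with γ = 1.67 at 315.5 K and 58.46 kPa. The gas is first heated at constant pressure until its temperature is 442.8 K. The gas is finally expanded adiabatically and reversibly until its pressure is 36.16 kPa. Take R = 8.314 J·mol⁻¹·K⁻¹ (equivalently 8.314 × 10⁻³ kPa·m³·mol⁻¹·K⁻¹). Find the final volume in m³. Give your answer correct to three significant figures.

From PV = nRT: V₁ = nRT₁/P₁ = 0.005304 m³.
Isobaric, so V/T is constant: P₂ = P₁; V₂ = V₁·(T₂/T₁) = 0.007443 m³.
Adiabatic (γ = 1.67), T V^(γ−1) and P V^γ constant: T₃ = T₂·(P₃/P₂)^((γ−1)/γ) = 365.2 K; V₃ = V₂·(P₂/P₃)^(1/γ) = 0.009924 m³.

V₃ ≈ 0.00992 m³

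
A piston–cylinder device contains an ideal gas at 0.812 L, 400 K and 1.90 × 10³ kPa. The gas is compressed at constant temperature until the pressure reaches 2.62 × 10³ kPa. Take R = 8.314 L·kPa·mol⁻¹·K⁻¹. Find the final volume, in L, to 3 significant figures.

V₂ ≈ 0.589 L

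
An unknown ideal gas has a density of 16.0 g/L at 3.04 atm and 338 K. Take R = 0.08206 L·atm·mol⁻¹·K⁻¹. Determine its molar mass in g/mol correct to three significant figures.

ρ = PM/(RT) ⇒ M = ρRT/P = (16.0 × 0.08206 × 338.0) / 3.04

M ≈ 146 g/mol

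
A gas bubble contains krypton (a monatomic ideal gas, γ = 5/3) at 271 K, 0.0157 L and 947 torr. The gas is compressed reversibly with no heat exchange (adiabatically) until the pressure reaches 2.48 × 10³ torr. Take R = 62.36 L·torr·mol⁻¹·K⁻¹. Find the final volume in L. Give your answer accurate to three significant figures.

V₂ ≈ 0.00881 L

Adiabatic (γ = 5/3), T V^(γ−1) and P V^γ constant: T₂ = T₁·(P₂/P₁)^((γ−1)/γ) = 398.3 K; V₂ = V₁·(P₁/P₂)^(1/γ) = 0.008811 L.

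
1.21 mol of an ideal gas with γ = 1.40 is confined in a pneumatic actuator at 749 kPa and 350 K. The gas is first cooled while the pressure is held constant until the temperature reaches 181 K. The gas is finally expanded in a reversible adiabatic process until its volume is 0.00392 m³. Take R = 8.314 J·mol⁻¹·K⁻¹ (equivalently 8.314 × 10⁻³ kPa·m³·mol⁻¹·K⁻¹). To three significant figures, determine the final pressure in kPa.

From PV = nRT: V₁ = nRT₁/P₁ = 0.004701 m³.
Isobaric, so V/T is constant: P₂ = P₁; V₂ = V₁·(T₂/T₁) = 0.002431 m³.
Adiabatic (γ = 1.40), T V^(γ−1) and P V^γ constant: T₃ = T₂·(V₂/V₃)^(γ−1) = 149.5 K; P₃ = P₂·(V₂/V₃)^γ = 383.7 kPa.

P₃ ≈ 384 kPa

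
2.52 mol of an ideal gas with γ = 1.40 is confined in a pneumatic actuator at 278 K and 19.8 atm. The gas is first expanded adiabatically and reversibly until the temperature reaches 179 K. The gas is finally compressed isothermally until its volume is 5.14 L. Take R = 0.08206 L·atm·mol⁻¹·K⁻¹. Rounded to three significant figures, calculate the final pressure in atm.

P₃ ≈ 7.20 atm

From PV = nRT: V₁ = nRT₁/P₁ = 2.903 L.
Adiabatic (γ = 1.40), T V^(γ−1) and P V^γ constant: P₂ = P₁·(T₂/T₁)^(γ/(γ−1)) = 4.241 atm; V₂ = V₁·(T₁/T₂)^(1/(γ−1)) = 8.728 L.
T constant ⇒ Boyle's law P V = const: T₃ = T₂; P₃ = P₂·(V₂/V₃) = 7.201 atm.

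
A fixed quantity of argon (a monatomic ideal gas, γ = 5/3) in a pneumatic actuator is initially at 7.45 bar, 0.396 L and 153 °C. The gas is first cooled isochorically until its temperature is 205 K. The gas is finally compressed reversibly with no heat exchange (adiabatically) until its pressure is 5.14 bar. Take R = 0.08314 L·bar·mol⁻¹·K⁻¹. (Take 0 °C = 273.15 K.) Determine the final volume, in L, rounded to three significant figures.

Convert: T₁ = 426.1 K.
V constant ⇒ P ∝ T: V₂ = V₁; P₂ = P₁·(T₂/T₁) = 3.584 bar.
Adiabatic (γ = 5/3), T V^(γ−1) and P V^γ constant: T₃ = T₂·(P₃/P₂)^((γ−1)/γ) = 236.8 K; V₃ = V₂·(P₂/P₃)^(1/γ) = 0.3190 L.

V₃ ≈ 0.319 L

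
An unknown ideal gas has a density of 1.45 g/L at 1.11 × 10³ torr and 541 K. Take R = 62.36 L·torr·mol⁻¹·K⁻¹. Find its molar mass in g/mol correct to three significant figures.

M ≈ 44.1 g/mol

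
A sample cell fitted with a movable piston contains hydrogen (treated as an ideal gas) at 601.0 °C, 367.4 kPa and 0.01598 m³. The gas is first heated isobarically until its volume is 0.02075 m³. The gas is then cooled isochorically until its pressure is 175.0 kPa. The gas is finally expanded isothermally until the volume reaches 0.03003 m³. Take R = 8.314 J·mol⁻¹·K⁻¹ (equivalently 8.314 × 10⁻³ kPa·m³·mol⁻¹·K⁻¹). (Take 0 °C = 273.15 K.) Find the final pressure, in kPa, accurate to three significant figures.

Convert: T₁ = 874.1 K.
P constant ⇒ V ∝ T: P₂ = P₁; T₂ = T₁·(V₂/V₁) = 1135 K.
Isochoric, so P/T is constant: V₃ = V₂; T₃ = T₂·(P₃/P₂) = 540.7 K.
Isothermal, so P V is constant: T₄ = T₃; P₄ = P₃·(V₃/V₄) = 120.9 kPa.

P₄ ≈ 121 kPa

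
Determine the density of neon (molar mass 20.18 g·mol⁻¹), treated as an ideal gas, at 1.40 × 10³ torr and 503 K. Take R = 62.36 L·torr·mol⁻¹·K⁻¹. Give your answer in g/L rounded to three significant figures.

ρ ≈ 0.901 g/L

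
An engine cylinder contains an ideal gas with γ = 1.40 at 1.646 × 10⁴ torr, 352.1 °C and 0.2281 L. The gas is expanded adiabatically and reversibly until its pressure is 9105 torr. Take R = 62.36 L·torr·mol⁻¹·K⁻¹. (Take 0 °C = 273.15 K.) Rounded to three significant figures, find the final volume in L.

Convert: T₁ = 625.2 K.
Reversible adiabatic, γ = 1.40: T₂ = T₁·(P₂/P₁)^((γ−1)/γ) = 527.9 K; V₂ = V₁·(P₁/P₂)^(1/γ) = 0.3482 L.

V₂ ≈ 0.348 L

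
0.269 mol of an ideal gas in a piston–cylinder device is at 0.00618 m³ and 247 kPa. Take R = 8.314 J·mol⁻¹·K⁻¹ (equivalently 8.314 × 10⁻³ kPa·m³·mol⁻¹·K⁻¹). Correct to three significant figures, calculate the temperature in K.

PV = nRT ⇒ T = PV/(nR) = (247 × 0.00618) / (0.269 × 8.314 × 10⁻³)

T ≈ 683 K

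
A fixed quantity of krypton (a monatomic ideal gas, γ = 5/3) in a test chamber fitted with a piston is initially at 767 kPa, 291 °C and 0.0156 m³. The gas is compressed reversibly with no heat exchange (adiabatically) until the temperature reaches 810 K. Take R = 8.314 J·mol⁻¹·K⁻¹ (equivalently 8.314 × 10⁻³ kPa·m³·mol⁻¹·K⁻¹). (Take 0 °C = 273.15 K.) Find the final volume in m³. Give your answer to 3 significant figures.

Convert: T₁ = 564.1 K.
Adiabatic (γ = 5/3), T V^(γ−1) and P V^γ constant: P₂ = P₁·(T₂/T₁)^(γ/(γ−1)) = 1895 kPa; V₂ = V₁·(T₁/T₂)^(1/(γ−1)) = 0.009068 m³.

V₂ ≈ 0.00907 m³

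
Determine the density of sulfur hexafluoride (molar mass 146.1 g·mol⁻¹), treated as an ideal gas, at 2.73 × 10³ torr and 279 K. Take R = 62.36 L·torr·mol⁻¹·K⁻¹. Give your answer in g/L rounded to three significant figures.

ρ ≈ 22.9 g/L

ρ = PM/(RT) = (2.73e+03 × 146.1) / (62.36 × 279.0)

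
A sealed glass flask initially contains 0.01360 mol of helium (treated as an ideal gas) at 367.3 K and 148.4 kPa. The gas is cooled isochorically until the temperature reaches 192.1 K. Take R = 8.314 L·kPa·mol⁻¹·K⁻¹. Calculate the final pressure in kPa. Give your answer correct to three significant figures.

P₂ ≈ 77.6 kPa

From PV = nRT: V₁ = nRT₁/P₁ = 0.2799 L.
V constant ⇒ P ∝ T: V₂ = V₁; P₂ = P₁·(T₂/T₁) = 77.61 kPa.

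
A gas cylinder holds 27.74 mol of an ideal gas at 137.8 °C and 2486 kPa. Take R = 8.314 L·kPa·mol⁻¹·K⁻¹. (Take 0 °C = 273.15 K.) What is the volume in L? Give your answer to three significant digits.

Convert: T = 410.95 K.
PV = nRT ⇒ V = nRT/P = (27.74 × 8.314 × 410.95) / 2486

V ≈ 38.1 L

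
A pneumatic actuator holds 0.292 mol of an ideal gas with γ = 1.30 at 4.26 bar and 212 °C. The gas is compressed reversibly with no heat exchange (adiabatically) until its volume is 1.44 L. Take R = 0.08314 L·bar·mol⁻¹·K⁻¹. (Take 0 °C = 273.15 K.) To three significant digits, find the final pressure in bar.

P₂ ≈ 9.95 bar

Convert: T₁ = 485.1 K.
From PV = nRT: V₁ = nRT₁/P₁ = 2.765 L.
Adiabatic (γ = 1.30), T V^(γ−1) and P V^γ constant: T₂ = T₁·(V₁/V₂)^(γ−1) = 590.0 K; P₂ = P₁·(V₁/V₂)^γ = 9.947 bar.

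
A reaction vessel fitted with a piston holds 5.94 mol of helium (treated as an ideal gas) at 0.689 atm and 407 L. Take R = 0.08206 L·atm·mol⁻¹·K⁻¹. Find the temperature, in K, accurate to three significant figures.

PV = nRT ⇒ T = PV/(nR) = (0.689 × 407) / (5.94 × 0.08206)

T ≈ 575 K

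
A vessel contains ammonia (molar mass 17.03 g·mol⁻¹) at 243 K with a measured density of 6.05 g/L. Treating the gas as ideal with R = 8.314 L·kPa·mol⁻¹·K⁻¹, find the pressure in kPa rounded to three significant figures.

P ≈ 718 kPa

ρ = PM/(RT) ⇒ P = ρRT/M = (6.05 × 8.314 × 243.0) / 17.03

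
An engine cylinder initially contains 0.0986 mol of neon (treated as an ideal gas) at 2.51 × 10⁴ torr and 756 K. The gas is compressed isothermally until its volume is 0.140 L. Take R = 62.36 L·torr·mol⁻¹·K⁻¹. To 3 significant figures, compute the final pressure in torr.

P₂ ≈ 3.32e+04 torr

From PV = nRT: V₁ = nRT₁/P₁ = 0.1852 L.
T constant ⇒ Boyle's law P V = const: T₂ = T₁; P₂ = P₁·(V₁/V₂) = 3.320e+04 torr.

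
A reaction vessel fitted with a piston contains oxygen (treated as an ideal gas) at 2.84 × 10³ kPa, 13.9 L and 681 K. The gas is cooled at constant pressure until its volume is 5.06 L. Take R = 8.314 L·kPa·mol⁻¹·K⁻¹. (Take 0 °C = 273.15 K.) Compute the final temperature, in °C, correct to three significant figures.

Isobaric, so V/T is constant: P₂ = P₁; T₂ = T₁·(V₂/V₁) = 247.9 K.

T₂ ≈ -25.2 °C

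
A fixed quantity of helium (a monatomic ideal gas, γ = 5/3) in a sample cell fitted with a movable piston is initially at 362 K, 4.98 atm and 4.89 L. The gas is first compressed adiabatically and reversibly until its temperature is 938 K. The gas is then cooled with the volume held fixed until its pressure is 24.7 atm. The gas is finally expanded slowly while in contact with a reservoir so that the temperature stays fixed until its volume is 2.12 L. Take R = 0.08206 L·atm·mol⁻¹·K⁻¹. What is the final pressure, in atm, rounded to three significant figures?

Adiabatic (γ = 5/3), T V^(γ−1) and P V^γ constant: P₂ = P₁·(T₂/T₁)^(γ/(γ−1)) = 53.82 atm; V₂ = V₁·(T₁/T₂)^(1/(γ−1)) = 1.172 L.
Isochoric, so P/T is constant: V₃ = V₂; T₃ = T₂·(P₃/P₂) = 430.5 K.
Isothermal, so P V is constant: T₄ = T₃; P₄ = P₃·(V₃/V₄) = 13.66 atm.

P₄ ≈ 13.7 atm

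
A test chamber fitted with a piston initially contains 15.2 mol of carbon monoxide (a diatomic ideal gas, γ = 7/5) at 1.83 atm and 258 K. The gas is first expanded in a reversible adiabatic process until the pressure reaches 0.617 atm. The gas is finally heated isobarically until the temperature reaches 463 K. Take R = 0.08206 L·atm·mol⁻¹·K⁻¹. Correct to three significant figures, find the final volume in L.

From PV = nRT: V₁ = nRT₁/P₁ = 175.9 L.
Reversible adiabatic, γ = 7/5: T₂ = T₁·(P₂/P₁)^((γ−1)/γ) = 189.1 K; V₂ = V₁·(P₁/P₂)^(1/γ) = 382.3 L.
Isobaric, so V/T is constant: P₃ = P₂; V₃ = V₂·(T₃/T₂) = 936.0 L.

V₃ ≈ 936 L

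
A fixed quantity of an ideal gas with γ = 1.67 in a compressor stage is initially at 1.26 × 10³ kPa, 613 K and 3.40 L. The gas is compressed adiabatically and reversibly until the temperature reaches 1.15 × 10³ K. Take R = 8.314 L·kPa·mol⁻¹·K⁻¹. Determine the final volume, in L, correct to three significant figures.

Adiabatic (γ = 1.67), T V^(γ−1) and P V^γ constant: P₂ = P₁·(T₂/T₁)^(γ/(γ−1)) = 6045 kPa; V₂ = V₁·(T₁/T₂)^(1/(γ−1)) = 1.329 L.

V₂ ≈ 1.33 L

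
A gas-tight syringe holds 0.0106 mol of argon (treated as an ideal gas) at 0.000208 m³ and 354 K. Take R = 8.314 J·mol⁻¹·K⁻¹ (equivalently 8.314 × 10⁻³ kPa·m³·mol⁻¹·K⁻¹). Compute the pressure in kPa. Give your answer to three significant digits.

P ≈ 150 kPa

PV = nRT ⇒ P = nRT/V = (0.0106 × 8.314 × 10⁻³ × 354) / 0.000208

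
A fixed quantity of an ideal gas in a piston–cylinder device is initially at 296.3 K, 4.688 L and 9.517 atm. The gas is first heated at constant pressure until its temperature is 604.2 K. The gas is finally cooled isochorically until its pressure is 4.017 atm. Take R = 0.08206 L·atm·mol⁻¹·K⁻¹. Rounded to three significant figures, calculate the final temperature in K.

T₃ ≈ 255 K

P constant ⇒ V ∝ T: P₂ = P₁; V₂ = V₁·(T₂/T₁) = 9.560 L.
V constant ⇒ P ∝ T: V₃ = V₂; T₃ = T₂·(P₃/P₂) = 255.0 K.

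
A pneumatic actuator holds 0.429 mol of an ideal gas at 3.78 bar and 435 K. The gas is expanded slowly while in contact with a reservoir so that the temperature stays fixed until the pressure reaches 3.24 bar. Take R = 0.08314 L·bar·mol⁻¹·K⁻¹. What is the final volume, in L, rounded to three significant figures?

V₂ ≈ 4.79 L

From PV = nRT: V₁ = nRT₁/P₁ = 4.105 L.
T constant ⇒ Boyle's law P V = const: T₂ = T₁; V₂ = V₁·(P₁/P₂) = 4.789 L.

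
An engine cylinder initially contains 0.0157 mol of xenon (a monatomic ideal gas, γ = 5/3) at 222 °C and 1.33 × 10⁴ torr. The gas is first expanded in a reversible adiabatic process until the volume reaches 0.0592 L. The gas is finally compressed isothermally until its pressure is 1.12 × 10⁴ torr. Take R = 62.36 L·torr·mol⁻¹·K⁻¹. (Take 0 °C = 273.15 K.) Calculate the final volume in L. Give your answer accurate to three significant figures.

Convert: T₁ = 495.1 K.
From PV = nRT: V₁ = nRT₁/P₁ = 0.03645 L.
Adiabatic (γ = 5/3), T V^(γ−1) and P V^γ constant: T₂ = T₁·(V₁/V₂)^(γ−1) = 358.4 K; P₂ = P₁·(V₁/V₂)^γ = 5927 torr.
Isothermal, so P V is constant: T₃ = T₂; V₃ = V₂·(P₂/P₃) = 0.03133 L.

V₃ ≈ 0.0313 L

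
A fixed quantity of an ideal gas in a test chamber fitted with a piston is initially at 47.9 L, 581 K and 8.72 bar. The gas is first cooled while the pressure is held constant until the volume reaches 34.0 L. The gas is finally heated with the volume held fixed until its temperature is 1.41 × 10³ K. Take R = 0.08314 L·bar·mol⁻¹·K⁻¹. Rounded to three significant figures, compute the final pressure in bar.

P₃ ≈ 29.8 bar

P constant ⇒ V ∝ T: P₂ = P₁; T₂ = T₁·(V₂/V₁) = 412.4 K.
V constant ⇒ P ∝ T: V₃ = V₂; P₃ = P₂·(T₃/T₂) = 29.81 bar.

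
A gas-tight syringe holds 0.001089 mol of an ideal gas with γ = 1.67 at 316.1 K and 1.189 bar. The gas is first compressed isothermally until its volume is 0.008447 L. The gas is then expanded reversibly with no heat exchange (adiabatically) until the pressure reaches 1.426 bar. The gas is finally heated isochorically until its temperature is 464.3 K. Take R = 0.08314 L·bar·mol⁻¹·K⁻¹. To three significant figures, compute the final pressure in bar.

From PV = nRT: V₁ = nRT₁/P₁ = 0.02407 L.
Isothermal, so P V is constant: T₂ = T₁; P₂ = P₁·(V₁/V₂) = 3.388 bar.
Adiabatic (γ = 1.67), T V^(γ−1) and P V^γ constant: T₃ = T₂·(P₃/P₂)^((γ−1)/γ) = 223.4 K; V₃ = V₂·(P₂/P₃)^(1/γ) = 0.01418 L.
V constant ⇒ P ∝ T: V₄ = V₃; P₄ = P₃·(T₄/T₃) = 2.964 bar.

P₄ ≈ 2.96 bar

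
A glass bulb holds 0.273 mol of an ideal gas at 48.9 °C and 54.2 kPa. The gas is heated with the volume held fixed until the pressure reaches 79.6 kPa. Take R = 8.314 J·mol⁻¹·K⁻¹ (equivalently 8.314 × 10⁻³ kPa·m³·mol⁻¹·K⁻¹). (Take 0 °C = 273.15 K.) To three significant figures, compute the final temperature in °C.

T₂ ≈ 200 °C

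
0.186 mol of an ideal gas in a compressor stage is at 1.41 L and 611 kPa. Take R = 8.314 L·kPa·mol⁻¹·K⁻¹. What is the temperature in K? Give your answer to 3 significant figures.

T ≈ 557 K

PV = nRT ⇒ T = PV/(nR) = (611 × 1.41) / (0.186 × 8.314)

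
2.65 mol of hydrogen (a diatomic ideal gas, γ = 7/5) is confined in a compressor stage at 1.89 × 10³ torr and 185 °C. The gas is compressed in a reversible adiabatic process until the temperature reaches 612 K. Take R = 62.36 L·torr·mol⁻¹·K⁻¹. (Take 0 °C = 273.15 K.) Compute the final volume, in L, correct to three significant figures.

V₂ ≈ 19.4 L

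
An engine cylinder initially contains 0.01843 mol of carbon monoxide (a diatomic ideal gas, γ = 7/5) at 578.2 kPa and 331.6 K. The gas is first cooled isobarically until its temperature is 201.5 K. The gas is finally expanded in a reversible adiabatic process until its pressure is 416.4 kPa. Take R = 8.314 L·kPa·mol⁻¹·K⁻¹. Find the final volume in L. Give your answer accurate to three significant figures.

V₃ ≈ 0.0675 L

From PV = nRT: V₁ = nRT₁/P₁ = 0.08788 L.
P constant ⇒ V ∝ T: P₂ = P₁; V₂ = V₁·(T₂/T₁) = 0.05340 L.
Reversible adiabatic, γ = 7/5: T₃ = T₂·(P₃/P₂)^((γ−1)/γ) = 183.5 K; V₃ = V₂·(P₂/P₃)^(1/γ) = 0.06751 L.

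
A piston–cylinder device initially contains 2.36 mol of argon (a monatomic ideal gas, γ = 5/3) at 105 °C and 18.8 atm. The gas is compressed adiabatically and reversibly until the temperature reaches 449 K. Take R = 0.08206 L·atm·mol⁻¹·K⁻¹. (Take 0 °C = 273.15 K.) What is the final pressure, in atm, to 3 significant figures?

P₂ ≈ 28.9 atm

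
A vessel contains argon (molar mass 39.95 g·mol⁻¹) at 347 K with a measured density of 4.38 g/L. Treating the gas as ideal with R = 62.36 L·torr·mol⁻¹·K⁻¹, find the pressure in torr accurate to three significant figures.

P ≈ 2.37e+03 torr

ρ = PM/(RT) ⇒ P = ρRT/M = (4.38 × 62.36 × 347.0) / 39.95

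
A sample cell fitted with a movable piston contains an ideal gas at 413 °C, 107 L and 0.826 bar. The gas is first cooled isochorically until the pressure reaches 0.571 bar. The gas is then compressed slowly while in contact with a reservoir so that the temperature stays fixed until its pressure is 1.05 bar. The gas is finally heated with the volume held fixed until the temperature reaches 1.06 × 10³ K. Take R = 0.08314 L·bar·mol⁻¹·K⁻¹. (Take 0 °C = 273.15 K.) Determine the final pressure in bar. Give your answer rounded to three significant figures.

Convert: T₁ = 686.1 K.
Isochoric, so P/T is constant: V₂ = V₁; T₂ = T₁·(P₂/P₁) = 474.3 K.
T constant ⇒ Boyle's law P V = const: T₃ = T₂; V₃ = V₂·(P₂/P₃) = 58.19 L.
V constant ⇒ P ∝ T: V₄ = V₃; P₄ = P₃·(T₄/T₃) = 2.346 bar.

P₄ ≈ 2.35 bar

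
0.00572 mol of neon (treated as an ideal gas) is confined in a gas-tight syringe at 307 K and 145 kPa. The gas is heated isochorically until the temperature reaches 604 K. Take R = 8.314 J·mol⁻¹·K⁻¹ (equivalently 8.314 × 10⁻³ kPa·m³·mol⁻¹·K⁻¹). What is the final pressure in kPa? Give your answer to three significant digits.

From PV = nRT: V₁ = nRT₁/P₁ = 0.0001007 m³.
V constant ⇒ P ∝ T: V₂ = V₁; P₂ = P₁·(T₂/T₁) = 285.3 kPa.

P₂ ≈ 285 kPa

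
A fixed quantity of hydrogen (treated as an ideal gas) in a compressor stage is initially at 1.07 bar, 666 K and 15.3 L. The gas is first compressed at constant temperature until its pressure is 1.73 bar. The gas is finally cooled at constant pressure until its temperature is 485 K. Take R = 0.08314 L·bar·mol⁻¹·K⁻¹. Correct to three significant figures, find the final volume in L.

V₃ ≈ 6.89 L

Isothermal, so P V is constant: T₂ = T₁; V₂ = V₁·(P₁/P₂) = 9.463 L.
P constant ⇒ V ∝ T: P₃ = P₂; V₃ = V₂·(T₃/T₂) = 6.891 L.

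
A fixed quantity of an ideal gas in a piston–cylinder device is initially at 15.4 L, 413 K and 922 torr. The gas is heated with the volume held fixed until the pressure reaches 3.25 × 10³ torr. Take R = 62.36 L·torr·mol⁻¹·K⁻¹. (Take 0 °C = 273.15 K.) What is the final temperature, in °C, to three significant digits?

T₂ ≈ 1.18e+03 °C

Isochoric, so P/T is constant: V₂ = V₁; T₂ = T₁·(P₂/P₁) = 1456 K.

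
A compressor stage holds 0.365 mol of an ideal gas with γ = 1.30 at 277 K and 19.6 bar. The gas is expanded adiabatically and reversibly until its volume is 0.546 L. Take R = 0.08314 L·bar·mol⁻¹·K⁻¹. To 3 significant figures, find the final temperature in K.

T₂ ≈ 258 K

From PV = nRT: V₁ = nRT₁/P₁ = 0.4289 L.
Adiabatic (γ = 1.30), T V^(γ−1) and P V^γ constant: T₂ = T₁·(V₁/V₂)^(γ−1) = 257.6 K; P₂ = P₁·(V₁/V₂)^γ = 14.32 bar.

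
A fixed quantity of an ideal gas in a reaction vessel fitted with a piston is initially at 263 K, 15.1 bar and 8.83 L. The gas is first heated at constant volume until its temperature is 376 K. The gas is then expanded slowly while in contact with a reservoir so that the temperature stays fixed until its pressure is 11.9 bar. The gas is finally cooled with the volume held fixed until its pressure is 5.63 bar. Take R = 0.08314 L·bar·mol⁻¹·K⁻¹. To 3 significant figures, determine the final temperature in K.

Isochoric, so P/T is constant: V₂ = V₁; P₂ = P₁·(T₂/T₁) = 21.59 bar.
Isothermal, so P V is constant: T₃ = T₂; V₃ = V₂·(P₂/P₃) = 16.02 L.
Isochoric, so P/T is constant: V₄ = V₃; T₄ = T₃·(P₄/P₃) = 177.9 K.

T₄ ≈ 178 K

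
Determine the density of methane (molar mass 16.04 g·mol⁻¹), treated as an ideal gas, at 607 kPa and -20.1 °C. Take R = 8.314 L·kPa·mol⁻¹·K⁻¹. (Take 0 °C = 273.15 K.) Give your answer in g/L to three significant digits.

ρ ≈ 4.63 g/L

ρ = PM/(RT) = (607 × 16.04) / (8.314 × 253.0)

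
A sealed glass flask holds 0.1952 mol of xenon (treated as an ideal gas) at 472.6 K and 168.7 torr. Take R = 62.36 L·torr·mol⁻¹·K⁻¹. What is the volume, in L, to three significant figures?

V ≈ 34.1 L

PV = nRT ⇒ V = nRT/P = (0.1952 × 62.36 × 472.6) / 168.7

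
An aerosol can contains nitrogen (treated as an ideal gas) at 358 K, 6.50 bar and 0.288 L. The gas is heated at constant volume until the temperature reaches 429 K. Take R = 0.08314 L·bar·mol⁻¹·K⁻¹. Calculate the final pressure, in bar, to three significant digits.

P₂ ≈ 7.79 bar

V constant ⇒ P ∝ T: V₂ = V₁; P₂ = P₁·(T₂/T₁) = 7.789 bar.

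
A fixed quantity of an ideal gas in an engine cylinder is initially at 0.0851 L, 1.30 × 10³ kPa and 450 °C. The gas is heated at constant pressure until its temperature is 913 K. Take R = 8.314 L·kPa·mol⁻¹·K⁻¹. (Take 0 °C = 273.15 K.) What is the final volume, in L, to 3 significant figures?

V₂ ≈ 0.107 L

Convert: T₁ = 723.1 K.
Isobaric, so V/T is constant: P₂ = P₁; V₂ = V₁·(T₂/T₁) = 0.1074 L.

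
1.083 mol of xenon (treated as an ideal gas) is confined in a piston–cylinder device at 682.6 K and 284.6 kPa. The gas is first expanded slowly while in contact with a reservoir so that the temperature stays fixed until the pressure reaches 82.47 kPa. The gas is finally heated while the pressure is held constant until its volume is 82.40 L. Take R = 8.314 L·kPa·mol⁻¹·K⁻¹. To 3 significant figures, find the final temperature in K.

From PV = nRT: V₁ = nRT₁/P₁ = 21.60 L.
T constant ⇒ Boyle's law P V = const: T₂ = T₁; V₂ = V₁·(P₁/P₂) = 74.53 L.
Isobaric, so V/T is constant: P₃ = P₂; T₃ = T₂·(V₃/V₂) = 754.7 K.

T₃ ≈ 755 K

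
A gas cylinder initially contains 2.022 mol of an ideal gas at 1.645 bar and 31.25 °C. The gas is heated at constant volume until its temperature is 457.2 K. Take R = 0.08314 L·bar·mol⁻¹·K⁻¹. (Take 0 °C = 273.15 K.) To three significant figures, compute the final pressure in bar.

Convert: T₁ = 304.4 K.
From PV = nRT: V₁ = nRT₁/P₁ = 31.11 L.
V constant ⇒ P ∝ T: V₂ = V₁; P₂ = P₁·(T₂/T₁) = 2.471 bar.

P₂ ≈ 2.47 bar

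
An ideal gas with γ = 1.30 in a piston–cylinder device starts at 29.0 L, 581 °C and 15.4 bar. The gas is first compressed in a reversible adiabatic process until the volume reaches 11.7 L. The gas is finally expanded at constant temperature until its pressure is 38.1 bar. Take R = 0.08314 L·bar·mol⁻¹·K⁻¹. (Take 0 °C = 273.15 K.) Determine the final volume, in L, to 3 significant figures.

V₃ ≈ 15.4 L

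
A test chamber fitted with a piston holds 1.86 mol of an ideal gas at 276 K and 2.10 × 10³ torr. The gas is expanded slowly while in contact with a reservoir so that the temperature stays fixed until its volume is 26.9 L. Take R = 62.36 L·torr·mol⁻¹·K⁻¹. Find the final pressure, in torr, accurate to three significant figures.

P₂ ≈ 1.19e+03 torr

From PV = nRT: V₁ = nRT₁/P₁ = 15.24 L.
Isothermal, so P V is constant: T₂ = T₁; P₂ = P₁·(V₁/V₂) = 1190 torr.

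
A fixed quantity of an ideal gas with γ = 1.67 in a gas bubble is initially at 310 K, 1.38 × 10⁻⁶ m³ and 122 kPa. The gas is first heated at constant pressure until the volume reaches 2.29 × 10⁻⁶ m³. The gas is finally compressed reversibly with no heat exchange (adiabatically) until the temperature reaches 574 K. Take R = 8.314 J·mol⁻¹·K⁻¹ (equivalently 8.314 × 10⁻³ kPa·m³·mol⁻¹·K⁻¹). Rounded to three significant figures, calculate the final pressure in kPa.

P₃ ≈ 160 kPa

Isobaric, so V/T is constant: P₂ = P₁; T₂ = T₁·(V₂/V₁) = 514.4 K.
Reversible adiabatic, γ = 1.67: P₃ = P₂·(T₃/T₂)^(γ/(γ−1)) = 160.3 kPa; V₃ = V₂·(T₂/T₃)^(1/(γ−1)) = 1.944e-06 m³.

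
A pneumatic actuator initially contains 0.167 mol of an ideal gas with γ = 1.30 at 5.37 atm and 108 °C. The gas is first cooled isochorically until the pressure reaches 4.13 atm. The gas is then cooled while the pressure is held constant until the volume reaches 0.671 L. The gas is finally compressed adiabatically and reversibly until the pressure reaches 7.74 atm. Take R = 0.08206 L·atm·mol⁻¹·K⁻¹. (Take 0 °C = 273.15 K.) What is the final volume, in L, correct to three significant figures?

V₄ ≈ 0.414 L

Convert: T₁ = 381.1 K.
From PV = nRT: V₁ = nRT₁/P₁ = 0.9727 L.
Isochoric, so P/T is constant: V₂ = V₁; T₂ = T₁·(P₂/P₁) = 293.1 K.
Isobaric, so V/T is constant: P₃ = P₂; T₃ = T₂·(V₃/V₂) = 202.2 K.
Adiabatic (γ = 1.30), T V^(γ−1) and P V^γ constant: T₄ = T₃·(P₄/P₃)^((γ−1)/γ) = 233.8 K; V₄ = V₃·(P₃/P₄)^(1/γ) = 0.4139 L.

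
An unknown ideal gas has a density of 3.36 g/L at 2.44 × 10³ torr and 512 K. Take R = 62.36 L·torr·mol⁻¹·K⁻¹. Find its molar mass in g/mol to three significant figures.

M ≈ 44.0 g/mol

ρ = PM/(RT) ⇒ M = ρRT/P = (3.36 × 62.36 × 512.0) / 2.44e+03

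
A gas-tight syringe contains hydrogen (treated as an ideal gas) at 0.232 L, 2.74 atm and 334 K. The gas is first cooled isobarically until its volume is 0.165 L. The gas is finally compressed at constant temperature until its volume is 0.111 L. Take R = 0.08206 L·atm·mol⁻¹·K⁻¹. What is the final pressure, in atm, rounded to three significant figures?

P constant ⇒ V ∝ T: P₂ = P₁; T₂ = T₁·(V₂/V₁) = 237.5 K.
Isothermal, so P V is constant: T₃ = T₂; P₃ = P₂·(V₂/V₃) = 4.073 atm.

P₃ ≈ 4.07 atm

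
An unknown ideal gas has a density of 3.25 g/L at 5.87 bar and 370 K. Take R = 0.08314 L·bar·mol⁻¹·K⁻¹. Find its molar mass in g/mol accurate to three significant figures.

M ≈ 17.0 g/mol

ρ = PM/(RT) ⇒ M = ρRT/P = (3.25 × 0.08314 × 370.0) / 5.87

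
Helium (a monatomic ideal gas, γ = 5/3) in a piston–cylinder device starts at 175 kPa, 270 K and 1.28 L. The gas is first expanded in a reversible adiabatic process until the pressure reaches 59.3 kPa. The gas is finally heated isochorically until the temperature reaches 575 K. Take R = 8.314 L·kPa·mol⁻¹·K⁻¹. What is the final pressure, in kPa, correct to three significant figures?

P₃ ≈ 195 kPa

Reversible adiabatic, γ = 5/3: T₂ = T₁·(P₂/P₁)^((γ−1)/γ) = 175.1 K; V₂ = V₁·(P₁/P₂)^(1/γ) = 2.450 L.
Isochoric, so P/T is constant: V₃ = V₂; P₃ = P₂·(T₃/T₂) = 194.7 kPa.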